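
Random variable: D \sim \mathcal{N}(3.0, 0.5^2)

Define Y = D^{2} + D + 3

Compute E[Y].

E[Y] = 1*E[D²] + 1*E[D] + 3
E[D] = 3
E[D²] = Var(D) + (E[D])² = 0.25 + 9 = 9.25
E[Y] = 1*9.25 + 1*3 + 3 = 15.25

15.25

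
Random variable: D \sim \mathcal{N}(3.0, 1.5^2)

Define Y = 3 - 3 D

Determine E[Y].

For Y = -3D + 3:
E[Y] = -3 * E[D] + 3
E[D] = 3.0 = 3
E[Y] = -3 * 3 + 3 = -6

-6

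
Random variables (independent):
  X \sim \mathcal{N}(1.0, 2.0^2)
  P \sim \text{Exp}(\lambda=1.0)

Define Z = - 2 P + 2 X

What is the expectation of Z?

E[Z] = 2*E[X] - 2*E[P]
E[X] = 1
E[P] = 1
E[Z] = 2*1 - 2*1 = 0

0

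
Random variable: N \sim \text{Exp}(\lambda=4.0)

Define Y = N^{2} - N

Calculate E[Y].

E[Y] = 1*E[N²] - 1*E[N]
E[N] = 0.25
E[N²] = Var(N) + (E[N])² = 0.0625 + 0.0625 = 0.125
E[Y] = 1*0.125 - 1*0.25 = -0.125

-0.125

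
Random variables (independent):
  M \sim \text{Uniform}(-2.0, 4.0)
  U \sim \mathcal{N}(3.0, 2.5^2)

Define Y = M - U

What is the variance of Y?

For independent RVs: Var(aX + bY) = a²Var(X) + b²Var(Y)
Var(M) = 3
Var(U) = 6.25
Var(Y) = 1²*3 + (-1)²*6.25
= 1*3 + 1*6.25 = 9.25

9.25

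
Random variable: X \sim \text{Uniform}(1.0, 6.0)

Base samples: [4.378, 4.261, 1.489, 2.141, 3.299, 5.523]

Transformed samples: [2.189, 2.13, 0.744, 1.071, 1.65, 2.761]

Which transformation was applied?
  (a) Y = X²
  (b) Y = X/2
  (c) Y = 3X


Checking option (b) Y = X/2:
  X = 4.378 -> Y = 2.189 ✓
  X = 4.261 -> Y = 2.13 ✓
  X = 1.489 -> Y = 0.744 ✓
All samples match this transformation.

(b) X/2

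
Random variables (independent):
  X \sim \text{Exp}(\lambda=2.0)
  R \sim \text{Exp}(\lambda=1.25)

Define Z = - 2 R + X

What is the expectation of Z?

E[Z] = 1*E[X] - 2*E[R]
E[X] = 0.5
E[R] = 0.8
E[Z] = 1*0.5 - 2*0.8 = -1.1

-1.1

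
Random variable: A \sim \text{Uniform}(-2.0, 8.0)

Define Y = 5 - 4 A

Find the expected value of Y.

For Y = -4A + 5:
E[Y] = -4 * E[A] + 5
E[A] = (-2 + 8)/2 = 3
E[Y] = -4 * 3 + 5 = -7

-7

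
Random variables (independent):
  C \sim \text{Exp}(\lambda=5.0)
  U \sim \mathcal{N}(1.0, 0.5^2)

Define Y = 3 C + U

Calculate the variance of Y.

For independent RVs: Var(aX + bY) = a²Var(X) + b²Var(Y)
Var(C) = 0.04
Var(U) = 0.25
Var(Y) = 3²*0.04 + 1²*0.25
= 9*0.04 + 1*0.25 = 0.61

0.61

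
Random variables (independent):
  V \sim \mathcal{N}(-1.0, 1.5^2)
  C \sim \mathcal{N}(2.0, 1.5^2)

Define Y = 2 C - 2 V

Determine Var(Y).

For independent RVs: Var(aX + bY) = a²Var(X) + b²Var(Y)
Var(V) = 2.25
Var(C) = 2.25
Var(Y) = (-2)²*2.25 + 2²*2.25
= 4*2.25 + 4*2.25 = 18

18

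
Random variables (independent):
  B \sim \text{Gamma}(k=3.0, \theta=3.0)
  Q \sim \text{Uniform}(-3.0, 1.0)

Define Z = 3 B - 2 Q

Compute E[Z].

E[Z] = 3*E[B] - 2*E[Q]
E[B] = 9
E[Q] = -1
E[Z] = 3*9 - 2*(-1) = 29

29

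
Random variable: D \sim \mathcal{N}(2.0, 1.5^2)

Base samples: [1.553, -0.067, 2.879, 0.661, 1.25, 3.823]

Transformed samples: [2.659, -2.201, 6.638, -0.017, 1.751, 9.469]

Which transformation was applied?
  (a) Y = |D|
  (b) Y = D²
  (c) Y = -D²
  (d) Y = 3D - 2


Checking option (d) Y = 3D - 2:
  D = 1.553 -> Y = 2.659 ✓
  D = -0.067 -> Y = -2.201 ✓
  D = 2.879 -> Y = 6.638 ✓
All samples match this transformation.

(d) 3D - 2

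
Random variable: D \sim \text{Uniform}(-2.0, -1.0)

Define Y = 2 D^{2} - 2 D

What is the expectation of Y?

E[Y] = 2*E[D²] - 2*E[D]
E[D] = -1.5
E[D²] = Var(D) + (E[D])² = 0.083333333 + 2.25 = 2.3333333
E[Y] = 2*2.3333333 - 2*(-1.5) = 7.6666667

7.6666667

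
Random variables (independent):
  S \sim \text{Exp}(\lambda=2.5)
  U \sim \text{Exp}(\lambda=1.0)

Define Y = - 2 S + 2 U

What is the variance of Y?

For independent RVs: Var(aX + bY) = a²Var(X) + b²Var(Y)
Var(S) = 0.16
Var(U) = 1
Var(Y) = (-2)²*0.16 + 2²*1
= 4*0.16 + 4*1 = 4.64

4.64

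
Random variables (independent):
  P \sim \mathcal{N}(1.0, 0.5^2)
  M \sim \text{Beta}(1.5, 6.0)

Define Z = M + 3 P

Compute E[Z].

E[Z] = 3*E[P] + 1*E[M]
E[P] = 1
E[M] = 0.2
E[Z] = 3*1 + 1*0.2 = 3.2

3.2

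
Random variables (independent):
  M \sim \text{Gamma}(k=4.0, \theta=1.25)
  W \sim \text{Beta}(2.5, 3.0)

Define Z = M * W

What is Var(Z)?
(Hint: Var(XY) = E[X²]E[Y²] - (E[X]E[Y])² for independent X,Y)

Var(XY) = E[X²]E[Y²] - (E[X]E[Y])²
E[M] = 5, Var(M) = 6.25
E[W] = 0.45454545, Var(W) = 0.038143675
E[M²] = 6.25 + 5² = 31.25
E[W²] = 0.038143675 + 0.45454545² = 0.24475524
Var(Z) = 31.25*0.24475524 - (5*0.45454545)²
= 7.6486014 - 5.1652893 = 2.4833121

2.4833121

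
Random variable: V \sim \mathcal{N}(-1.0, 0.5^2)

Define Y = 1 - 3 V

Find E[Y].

For Y = -3V + 1:
E[Y] = -3 * E[V] + 1
E[V] = -1.0 = -1
E[Y] = -3 * (-1) + 1 = 4

4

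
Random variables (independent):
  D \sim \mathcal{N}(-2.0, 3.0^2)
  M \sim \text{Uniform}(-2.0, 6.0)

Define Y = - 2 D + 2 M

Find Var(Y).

For independent RVs: Var(aX + bY) = a²Var(X) + b²Var(Y)
Var(D) = 9
Var(M) = 5.3333333
Var(Y) = (-2)²*9 + 2²*5.3333333
= 4*9 + 4*5.3333333 = 57.333333

57.333333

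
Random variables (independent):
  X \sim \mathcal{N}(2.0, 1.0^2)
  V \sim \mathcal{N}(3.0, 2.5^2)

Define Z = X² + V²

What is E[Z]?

E[Z] = E[X²] + E[V²]
E[X²] = Var(X) + E[X]² = 1 + 4 = 5
E[V²] = Var(V) + E[V]² = 6.25 + 9 = 15.25
E[Z] = 5 + 15.25 = 20.25

20.25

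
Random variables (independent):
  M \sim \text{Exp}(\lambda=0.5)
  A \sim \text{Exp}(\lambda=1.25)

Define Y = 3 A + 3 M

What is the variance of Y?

For independent RVs: Var(aX + bY) = a²Var(X) + b²Var(Y)
Var(M) = 4
Var(A) = 0.64
Var(Y) = 3²*4 + 3²*0.64
= 9*4 + 9*0.64 = 41.76

41.76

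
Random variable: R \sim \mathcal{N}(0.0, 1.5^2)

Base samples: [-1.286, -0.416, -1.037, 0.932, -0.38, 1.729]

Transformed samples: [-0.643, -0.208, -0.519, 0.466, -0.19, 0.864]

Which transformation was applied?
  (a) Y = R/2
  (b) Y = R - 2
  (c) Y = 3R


Checking option (a) Y = R/2:
  R = -1.286 -> Y = -0.643 ✓
  R = -0.416 -> Y = -0.208 ✓
  R = -1.037 -> Y = -0.519 ✓
All samples match this transformation.

(a) R/2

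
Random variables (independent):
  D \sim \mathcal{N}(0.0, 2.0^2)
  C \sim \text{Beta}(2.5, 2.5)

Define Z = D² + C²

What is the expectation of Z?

E[Z] = E[D²] + E[C²]
E[D²] = Var(D) + E[D]² = 4 + 0 = 4
E[C²] = Var(C) + E[C]² = 0.041666667 + 0.25 = 0.29166667
E[Z] = 4 + 0.29166667 = 4.2916667

4.2916667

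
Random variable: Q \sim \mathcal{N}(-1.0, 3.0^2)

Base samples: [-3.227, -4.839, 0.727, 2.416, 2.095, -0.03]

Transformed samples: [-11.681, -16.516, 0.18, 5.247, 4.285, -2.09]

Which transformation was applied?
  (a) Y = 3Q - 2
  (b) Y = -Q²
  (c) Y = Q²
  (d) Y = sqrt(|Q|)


Checking option (a) Y = 3Q - 2:
  Q = -3.227 -> Y = -11.681 ✓
  Q = -4.839 -> Y = -16.516 ✓
  Q = 0.727 -> Y = 0.18 ✓
All samples match this transformation.

(a) 3Q - 2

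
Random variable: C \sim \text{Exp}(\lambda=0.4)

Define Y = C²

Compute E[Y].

Using E[X²] = Var(X) + (E[X])²:
E[C] = 2.5
Var(C) = 1/0.4^2 = 6.25
E[C²] = 6.25 + 2.5² = 6.25 + 6.25 = 12.5

12.5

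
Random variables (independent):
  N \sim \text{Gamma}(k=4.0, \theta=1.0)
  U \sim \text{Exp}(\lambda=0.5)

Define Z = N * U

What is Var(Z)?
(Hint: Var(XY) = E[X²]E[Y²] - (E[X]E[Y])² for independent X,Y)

Var(XY) = E[X²]E[Y²] - (E[X]E[Y])²
E[N] = 4, Var(N) = 4
E[U] = 2, Var(U) = 4
E[N²] = 4 + 4² = 20
E[U²] = 4 + 2² = 8
Var(Z) = 20*8 - (4*2)²
= 160 - 64 = 96

96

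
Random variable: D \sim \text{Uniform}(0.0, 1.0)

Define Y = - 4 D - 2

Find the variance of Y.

For Y = aD + b: Var(Y) = a² * Var(D)
Var(D) = (1 - 0)^2/12 = 0.083333333
Var(Y) = (-4)² * 0.083333333 = 16 * 0.083333333 = 1.3333333

1.3333333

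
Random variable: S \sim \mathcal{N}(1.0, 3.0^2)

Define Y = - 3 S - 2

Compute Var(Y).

For Y = aS + b: Var(Y) = a² * Var(S)
Var(S) = 3.0^2 = 9
Var(Y) = (-3)² * 9 = 9 * 9 = 81

81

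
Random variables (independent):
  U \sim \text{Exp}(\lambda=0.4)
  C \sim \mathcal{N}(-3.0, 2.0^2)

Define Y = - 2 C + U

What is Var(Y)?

For independent RVs: Var(aX + bY) = a²Var(X) + b²Var(Y)
Var(U) = 6.25
Var(C) = 4
Var(Y) = 1²*6.25 + (-2)²*4
= 1*6.25 + 4*4 = 22.25

22.25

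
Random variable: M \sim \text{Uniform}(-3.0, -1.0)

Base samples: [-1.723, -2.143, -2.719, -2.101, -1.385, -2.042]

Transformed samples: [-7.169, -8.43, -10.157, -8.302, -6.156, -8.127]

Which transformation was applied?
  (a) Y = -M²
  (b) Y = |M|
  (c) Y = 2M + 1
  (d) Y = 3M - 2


Checking option (d) Y = 3M - 2:
  M = -1.723 -> Y = -7.169 ✓
  M = -2.143 -> Y = -8.43 ✓
  M = -2.719 -> Y = -10.157 ✓
All samples match this transformation.

(d) 3M - 2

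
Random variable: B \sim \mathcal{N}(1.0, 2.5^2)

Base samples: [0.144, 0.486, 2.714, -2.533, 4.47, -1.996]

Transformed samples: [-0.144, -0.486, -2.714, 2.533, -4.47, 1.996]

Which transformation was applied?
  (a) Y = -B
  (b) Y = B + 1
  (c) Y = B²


Checking option (a) Y = -B:
  B = 0.144 -> Y = -0.144 ✓
  B = 0.486 -> Y = -0.486 ✓
  B = 2.714 -> Y = -2.714 ✓
All samples match this transformation.

(a) -B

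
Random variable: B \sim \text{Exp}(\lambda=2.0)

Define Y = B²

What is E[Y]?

E[B²] = Var(B) + (E[B])² = 0.25 + 0.25 = 0.5

0.5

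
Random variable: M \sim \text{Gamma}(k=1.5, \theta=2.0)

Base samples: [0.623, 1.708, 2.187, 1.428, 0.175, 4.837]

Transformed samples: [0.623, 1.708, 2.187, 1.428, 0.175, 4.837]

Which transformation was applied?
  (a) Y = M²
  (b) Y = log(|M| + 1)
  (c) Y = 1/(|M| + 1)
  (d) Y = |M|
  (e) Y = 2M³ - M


Checking option (d) Y = |M|:
  M = 0.623 -> Y = 0.623 ✓
  M = 1.708 -> Y = 1.708 ✓
  M = 2.187 -> Y = 2.187 ✓
All samples match this transformation.

(d) |M|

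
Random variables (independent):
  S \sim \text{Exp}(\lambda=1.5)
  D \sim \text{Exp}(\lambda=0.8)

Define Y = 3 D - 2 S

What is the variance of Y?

For independent RVs: Var(aX + bY) = a²Var(X) + b²Var(Y)
Var(S) = 0.44444444
Var(D) = 1.5625
Var(Y) = (-2)²*0.44444444 + 3²*1.5625
= 4*0.44444444 + 9*1.5625 = 15.840278

15.840278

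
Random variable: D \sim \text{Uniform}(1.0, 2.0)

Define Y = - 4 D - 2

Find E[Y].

For Y = -4D - 2:
E[Y] = -4 * E[D] - 2
E[D] = (1 + 2)/2 = 1.5
E[Y] = -4 * 1.5 - 2 = -8

-8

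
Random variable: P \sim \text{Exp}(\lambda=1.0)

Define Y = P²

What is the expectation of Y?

Using E[X²] = Var(X) + (E[X])²:
E[P] = 1
Var(P) = 1/1.0^2 = 1
E[P²] = 1 + 1² = 1 + 1 = 2

2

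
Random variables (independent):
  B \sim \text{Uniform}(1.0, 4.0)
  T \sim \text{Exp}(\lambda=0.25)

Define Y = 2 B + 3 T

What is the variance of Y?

For independent RVs: Var(aX + bY) = a²Var(X) + b²Var(Y)
Var(B) = 0.75
Var(T) = 16
Var(Y) = 2²*0.75 + 3²*16
= 4*0.75 + 9*16 = 147

147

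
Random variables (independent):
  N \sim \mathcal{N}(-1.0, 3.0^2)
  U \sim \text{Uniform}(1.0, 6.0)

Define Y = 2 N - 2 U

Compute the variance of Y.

For independent RVs: Var(aX + bY) = a²Var(X) + b²Var(Y)
Var(N) = 9
Var(U) = 2.0833333
Var(Y) = 2²*9 + (-2)²*2.0833333
= 4*9 + 4*2.0833333 = 44.333333

44.333333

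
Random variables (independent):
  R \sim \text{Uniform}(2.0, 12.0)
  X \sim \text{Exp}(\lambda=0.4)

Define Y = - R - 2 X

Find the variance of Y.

For independent RVs: Var(aX + bY) = a²Var(X) + b²Var(Y)
Var(R) = 8.3333333
Var(X) = 6.25
Var(Y) = (-1)²*8.3333333 + (-2)²*6.25
= 1*8.3333333 + 4*6.25 = 33.333333

33.333333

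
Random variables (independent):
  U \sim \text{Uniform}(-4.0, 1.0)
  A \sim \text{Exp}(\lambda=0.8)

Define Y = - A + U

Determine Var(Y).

For independent RVs: Var(aX + bY) = a²Var(X) + b²Var(Y)
Var(U) = 2.0833333
Var(A) = 1.5625
Var(Y) = 1²*2.0833333 + (-1)²*1.5625
= 1*2.0833333 + 1*1.5625 = 3.6458333

3.6458333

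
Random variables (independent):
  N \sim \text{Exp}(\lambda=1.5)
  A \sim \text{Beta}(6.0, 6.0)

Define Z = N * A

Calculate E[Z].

For independent RVs: E[XY] = E[X]*E[Y]
E[N] = 0.66666667
E[A] = 0.5
E[Z] = 0.66666667 * 0.5 = 0.33333333

0.33333333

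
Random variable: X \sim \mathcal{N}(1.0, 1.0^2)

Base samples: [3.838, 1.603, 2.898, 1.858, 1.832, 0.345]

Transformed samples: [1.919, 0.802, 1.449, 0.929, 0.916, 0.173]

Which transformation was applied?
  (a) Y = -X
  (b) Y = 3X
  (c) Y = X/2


Checking option (c) Y = X/2:
  X = 3.838 -> Y = 1.919 ✓
  X = 1.603 -> Y = 0.802 ✓
  X = 2.898 -> Y = 1.449 ✓
All samples match this transformation.

(c) X/2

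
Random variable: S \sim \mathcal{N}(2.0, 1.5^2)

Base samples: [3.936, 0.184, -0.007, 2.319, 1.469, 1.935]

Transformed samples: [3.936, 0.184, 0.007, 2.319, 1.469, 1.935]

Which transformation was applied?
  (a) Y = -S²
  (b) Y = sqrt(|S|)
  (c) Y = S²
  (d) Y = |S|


Checking option (d) Y = |S|:
  S = 3.936 -> Y = 3.936 ✓
  S = 0.184 -> Y = 0.184 ✓
  S = -0.007 -> Y = 0.007 ✓
All samples match this transformation.

(d) |S|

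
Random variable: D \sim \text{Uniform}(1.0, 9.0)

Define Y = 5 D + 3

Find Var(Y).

For Y = aD + b: Var(Y) = a² * Var(D)
Var(D) = (9 - 1)^2/12 = 5.3333333
Var(Y) = 5² * 5.3333333 = 25 * 5.3333333 = 133.33333

133.33333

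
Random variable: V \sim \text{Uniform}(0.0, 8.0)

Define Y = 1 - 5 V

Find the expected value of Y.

For Y = -5V + 1:
E[Y] = -5 * E[V] + 1
E[V] = (0 + 8)/2 = 4
E[Y] = -5 * 4 + 1 = -19

-19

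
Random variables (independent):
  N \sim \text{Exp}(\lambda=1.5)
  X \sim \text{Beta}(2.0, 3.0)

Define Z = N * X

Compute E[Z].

For independent RVs: E[XY] = E[X]*E[Y]
E[N] = 0.66666667
E[X] = 0.4
E[Z] = 0.66666667 * 0.4 = 0.26666667

0.26666667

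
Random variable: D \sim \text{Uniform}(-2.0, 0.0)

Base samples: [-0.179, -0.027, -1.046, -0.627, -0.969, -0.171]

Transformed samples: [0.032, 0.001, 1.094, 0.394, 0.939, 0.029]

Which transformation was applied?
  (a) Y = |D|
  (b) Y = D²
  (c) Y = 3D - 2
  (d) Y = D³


Checking option (b) Y = D²:
  D = -0.179 -> Y = 0.032 ✓
  D = -0.027 -> Y = 0.001 ✓
  D = -1.046 -> Y = 1.094 ✓
All samples match this transformation.

(b) D²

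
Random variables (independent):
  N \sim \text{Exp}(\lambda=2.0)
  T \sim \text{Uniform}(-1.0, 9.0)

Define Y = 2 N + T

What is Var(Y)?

For independent RVs: Var(aX + bY) = a²Var(X) + b²Var(Y)
Var(N) = 0.25
Var(T) = 8.3333333
Var(Y) = 2²*0.25 + 1²*8.3333333
= 4*0.25 + 1*8.3333333 = 9.3333333

9.3333333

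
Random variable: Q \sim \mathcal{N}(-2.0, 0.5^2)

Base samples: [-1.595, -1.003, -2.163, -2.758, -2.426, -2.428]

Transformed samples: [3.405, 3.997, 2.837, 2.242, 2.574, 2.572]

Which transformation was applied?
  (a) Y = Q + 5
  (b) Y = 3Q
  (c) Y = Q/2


Checking option (a) Y = Q + 5:
  Q = -1.595 -> Y = 3.405 ✓
  Q = -1.003 -> Y = 3.997 ✓
  Q = -2.163 -> Y = 2.837 ✓
All samples match this transformation.

(a) Q + 5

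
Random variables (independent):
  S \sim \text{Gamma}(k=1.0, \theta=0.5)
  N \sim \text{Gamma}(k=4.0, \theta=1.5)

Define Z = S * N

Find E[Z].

For independent RVs: E[XY] = E[X]*E[Y]
E[S] = 0.5
E[N] = 6
E[Z] = 0.5 * 6 = 3

3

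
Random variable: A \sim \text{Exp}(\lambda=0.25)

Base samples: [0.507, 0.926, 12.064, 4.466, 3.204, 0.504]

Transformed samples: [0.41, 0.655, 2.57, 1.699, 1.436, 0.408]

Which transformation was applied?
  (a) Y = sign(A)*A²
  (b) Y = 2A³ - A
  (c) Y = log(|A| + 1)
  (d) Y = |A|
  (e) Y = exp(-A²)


Checking option (c) Y = log(|A| + 1):
  A = 0.507 -> Y = 0.41 ✓
  A = 0.926 -> Y = 0.655 ✓
  A = 12.064 -> Y = 2.57 ✓
All samples match this transformation.

(c) log(|A| + 1)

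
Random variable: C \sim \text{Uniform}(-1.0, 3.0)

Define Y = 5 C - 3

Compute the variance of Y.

For Y = aC + b: Var(Y) = a² * Var(C)
Var(C) = (3 + 1)^2/12 = 1.3333333
Var(Y) = 5² * 1.3333333 = 25 * 1.3333333 = 33.333333

33.333333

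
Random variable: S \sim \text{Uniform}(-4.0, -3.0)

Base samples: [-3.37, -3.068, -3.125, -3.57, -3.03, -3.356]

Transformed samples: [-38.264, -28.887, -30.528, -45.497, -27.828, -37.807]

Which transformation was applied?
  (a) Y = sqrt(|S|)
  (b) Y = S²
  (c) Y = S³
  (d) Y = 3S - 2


Checking option (c) Y = S³:
  S = -3.37 -> Y = -38.264 ✓
  S = -3.068 -> Y = -28.887 ✓
  S = -3.125 -> Y = -30.528 ✓
All samples match this transformation.

(c) S³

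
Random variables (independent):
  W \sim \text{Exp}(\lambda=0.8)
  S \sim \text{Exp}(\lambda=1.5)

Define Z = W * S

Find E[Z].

For independent RVs: E[XY] = E[X]*E[Y]
E[W] = 1.25
E[S] = 0.66666667
E[Z] = 1.25 * 0.66666667 = 0.83333333

0.83333333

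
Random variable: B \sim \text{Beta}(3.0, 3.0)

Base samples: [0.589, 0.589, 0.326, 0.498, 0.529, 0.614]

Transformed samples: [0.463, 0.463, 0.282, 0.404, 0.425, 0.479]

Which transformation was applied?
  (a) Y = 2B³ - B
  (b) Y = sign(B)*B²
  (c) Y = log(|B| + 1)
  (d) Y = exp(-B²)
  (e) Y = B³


Checking option (c) Y = log(|B| + 1):
  B = 0.589 -> Y = 0.463 ✓
  B = 0.589 -> Y = 0.463 ✓
  B = 0.326 -> Y = 0.282 ✓
All samples match this transformation.

(c) log(|B| + 1)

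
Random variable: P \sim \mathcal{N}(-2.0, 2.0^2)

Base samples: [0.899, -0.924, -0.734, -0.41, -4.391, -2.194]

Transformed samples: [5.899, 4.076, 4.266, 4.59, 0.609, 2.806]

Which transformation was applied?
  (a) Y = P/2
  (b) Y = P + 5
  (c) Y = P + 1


Checking option (b) Y = P + 5:
  P = 0.899 -> Y = 5.899 ✓
  P = -0.924 -> Y = 4.076 ✓
  P = -0.734 -> Y = 4.266 ✓
All samples match this transformation.

(b) P + 5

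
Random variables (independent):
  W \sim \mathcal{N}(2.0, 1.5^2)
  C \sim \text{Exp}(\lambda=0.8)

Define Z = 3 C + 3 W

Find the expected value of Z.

E[Z] = 3*E[W] + 3*E[C]
E[W] = 2
E[C] = 1.25
E[Z] = 3*2 + 3*1.25 = 9.75

9.75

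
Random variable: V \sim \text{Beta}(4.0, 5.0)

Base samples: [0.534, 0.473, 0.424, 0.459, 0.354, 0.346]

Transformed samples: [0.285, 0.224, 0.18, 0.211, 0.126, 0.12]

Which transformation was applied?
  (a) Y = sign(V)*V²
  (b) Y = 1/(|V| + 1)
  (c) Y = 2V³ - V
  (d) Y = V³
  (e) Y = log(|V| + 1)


Checking option (a) Y = sign(V)*V²:
  V = 0.534 -> Y = 0.285 ✓
  V = 0.473 -> Y = 0.224 ✓
  V = 0.424 -> Y = 0.18 ✓
All samples match this transformation.

(a) sign(V)*V²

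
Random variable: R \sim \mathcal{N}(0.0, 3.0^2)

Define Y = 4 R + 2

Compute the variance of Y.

For Y = aR + b: Var(Y) = a² * Var(R)
Var(R) = 3.0^2 = 9
Var(Y) = 4² * 9 = 16 * 9 = 144

144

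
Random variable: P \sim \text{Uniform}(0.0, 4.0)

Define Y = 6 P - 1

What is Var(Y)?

For Y = aP + b: Var(Y) = a² * Var(P)
Var(P) = (4 - 0)^2/12 = 1.3333333
Var(Y) = 6² * 1.3333333 = 36 * 1.3333333 = 48

48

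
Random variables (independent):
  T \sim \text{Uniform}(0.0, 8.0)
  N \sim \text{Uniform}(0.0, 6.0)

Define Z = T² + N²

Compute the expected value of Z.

E[Z] = E[T²] + E[N²]
E[T²] = Var(T) + E[T]² = 5.3333333 + 16 = 21.333333
E[N²] = Var(N) + E[N]² = 3 + 9 = 12
E[Z] = 21.333333 + 12 = 33.333333

33.333333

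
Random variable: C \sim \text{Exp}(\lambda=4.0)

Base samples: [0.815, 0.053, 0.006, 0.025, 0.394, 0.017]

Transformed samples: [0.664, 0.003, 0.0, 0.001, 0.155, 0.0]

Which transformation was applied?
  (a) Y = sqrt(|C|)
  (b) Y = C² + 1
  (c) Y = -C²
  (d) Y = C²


Checking option (d) Y = C²:
  C = 0.815 -> Y = 0.664 ✓
  C = 0.053 -> Y = 0.003 ✓
  C = 0.006 -> Y = 0.0 ✓
All samples match this transformation.

(d) C²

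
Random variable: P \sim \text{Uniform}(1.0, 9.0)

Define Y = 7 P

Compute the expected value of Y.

For Y = 7P:
E[Y] = 7 * E[P]
E[P] = (1 + 9)/2 = 5
E[Y] = 7 * 5 = 35

35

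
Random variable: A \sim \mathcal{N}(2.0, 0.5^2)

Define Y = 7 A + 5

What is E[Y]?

For Y = 7A + 5:
E[Y] = 7 * E[A] + 5
E[A] = 2.0 = 2
E[Y] = 7 * 2 + 5 = 19

19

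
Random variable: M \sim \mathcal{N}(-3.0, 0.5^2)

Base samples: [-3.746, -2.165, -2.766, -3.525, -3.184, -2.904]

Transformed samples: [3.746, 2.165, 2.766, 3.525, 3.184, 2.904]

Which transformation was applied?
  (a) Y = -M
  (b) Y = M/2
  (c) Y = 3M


Checking option (a) Y = -M:
  M = -3.746 -> Y = 3.746 ✓
  M = -2.165 -> Y = 2.165 ✓
  M = -2.766 -> Y = 2.766 ✓
All samples match this transformation.

(a) -M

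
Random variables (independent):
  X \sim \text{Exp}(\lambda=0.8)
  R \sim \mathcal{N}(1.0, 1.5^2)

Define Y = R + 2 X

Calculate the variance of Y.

For independent RVs: Var(aX + bY) = a²Var(X) + b²Var(Y)
Var(X) = 1.5625
Var(R) = 2.25
Var(Y) = 2²*1.5625 + 1²*2.25
= 4*1.5625 + 1*2.25 = 8.5

8.5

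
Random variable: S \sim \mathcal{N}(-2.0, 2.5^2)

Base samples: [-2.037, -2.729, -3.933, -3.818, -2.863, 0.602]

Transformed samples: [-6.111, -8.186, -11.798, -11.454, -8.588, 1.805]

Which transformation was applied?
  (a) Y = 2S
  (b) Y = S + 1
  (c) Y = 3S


Checking option (c) Y = 3S:
  S = -2.037 -> Y = -6.111 ✓
  S = -2.729 -> Y = -8.186 ✓
  S = -3.933 -> Y = -11.798 ✓
All samples match this transformation.

(c) 3S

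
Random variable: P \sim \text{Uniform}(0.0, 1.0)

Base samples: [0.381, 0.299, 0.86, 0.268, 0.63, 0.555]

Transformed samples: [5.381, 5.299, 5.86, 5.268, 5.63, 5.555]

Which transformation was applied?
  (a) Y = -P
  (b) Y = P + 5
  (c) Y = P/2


Checking option (b) Y = P + 5:
  P = 0.381 -> Y = 5.381 ✓
  P = 0.299 -> Y = 5.299 ✓
  P = 0.86 -> Y = 5.86 ✓
All samples match this transformation.

(b) P + 5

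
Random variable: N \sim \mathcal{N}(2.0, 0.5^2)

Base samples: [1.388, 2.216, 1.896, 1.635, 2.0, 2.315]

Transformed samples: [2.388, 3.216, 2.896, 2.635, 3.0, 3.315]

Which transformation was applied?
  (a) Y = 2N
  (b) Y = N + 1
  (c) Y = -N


Checking option (b) Y = N + 1:
  N = 1.388 -> Y = 2.388 ✓
  N = 2.216 -> Y = 3.216 ✓
  N = 1.896 -> Y = 2.896 ✓
All samples match this transformation.

(b) N + 1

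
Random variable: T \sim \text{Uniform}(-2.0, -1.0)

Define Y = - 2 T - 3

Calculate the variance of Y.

For Y = aT + b: Var(Y) = a² * Var(T)
Var(T) = (-1 + 2)^2/12 = 0.083333333
Var(Y) = (-2)² * 0.083333333 = 4 * 0.083333333 = 0.33333333

0.33333333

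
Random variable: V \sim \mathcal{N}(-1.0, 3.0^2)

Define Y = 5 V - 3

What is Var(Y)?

For Y = aV + b: Var(Y) = a² * Var(V)
Var(V) = 3.0^2 = 9
Var(Y) = 5² * 9 = 25 * 9 = 225

225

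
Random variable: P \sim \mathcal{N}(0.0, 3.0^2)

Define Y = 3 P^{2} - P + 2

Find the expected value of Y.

E[Y] = 3*E[P²] - 1*E[P] + 2
E[P] = 0
E[P²] = Var(P) + (E[P])² = 9 + 0 = 9
E[Y] = 3*9 - 1*0 + 2 = 29

29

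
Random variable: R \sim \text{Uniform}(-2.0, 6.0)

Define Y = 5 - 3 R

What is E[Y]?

For Y = -3R + 5:
E[Y] = -3 * E[R] + 5
E[R] = (-2 + 6)/2 = 2
E[Y] = -3 * 2 + 5 = -1

-1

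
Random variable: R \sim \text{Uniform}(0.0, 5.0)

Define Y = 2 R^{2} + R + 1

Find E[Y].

E[Y] = 2*E[R²] + 1*E[R] + 1
E[R] = 2.5
E[R²] = Var(R) + (E[R])² = 2.0833333 + 6.25 = 8.3333333
E[Y] = 2*8.3333333 + 1*2.5 + 1 = 20.166667

20.166667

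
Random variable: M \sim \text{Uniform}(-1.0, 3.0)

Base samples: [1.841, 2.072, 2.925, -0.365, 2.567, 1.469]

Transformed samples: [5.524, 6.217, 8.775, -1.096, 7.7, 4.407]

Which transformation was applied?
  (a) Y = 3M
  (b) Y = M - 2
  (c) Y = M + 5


Checking option (a) Y = 3M:
  M = 1.841 -> Y = 5.524 ✓
  M = 2.072 -> Y = 6.217 ✓
  M = 2.925 -> Y = 8.775 ✓
All samples match this transformation.

(a) 3M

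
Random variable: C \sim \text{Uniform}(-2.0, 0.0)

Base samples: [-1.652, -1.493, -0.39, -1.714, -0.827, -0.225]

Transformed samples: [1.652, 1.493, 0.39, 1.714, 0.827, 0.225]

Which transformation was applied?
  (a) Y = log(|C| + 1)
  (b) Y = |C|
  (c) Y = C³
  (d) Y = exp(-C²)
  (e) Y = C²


Checking option (b) Y = |C|:
  C = -1.652 -> Y = 1.652 ✓
  C = -1.493 -> Y = 1.493 ✓
  C = -0.39 -> Y = 0.39 ✓
All samples match this transformation.

(b) |C|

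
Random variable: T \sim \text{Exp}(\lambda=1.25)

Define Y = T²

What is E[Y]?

E[T²] = Var(T) + (E[T])² = 0.64 + 0.64 = 1.28

1.28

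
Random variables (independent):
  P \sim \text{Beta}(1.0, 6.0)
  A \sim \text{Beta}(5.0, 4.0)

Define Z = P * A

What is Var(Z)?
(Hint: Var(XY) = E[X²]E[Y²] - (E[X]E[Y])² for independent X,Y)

Var(XY) = E[X²]E[Y²] - (E[X]E[Y])²
E[P] = 0.14285714, Var(P) = 0.015306122
E[A] = 0.55555556, Var(A) = 0.024691358
E[P²] = 0.015306122 + 0.14285714² = 0.035714286
E[A²] = 0.024691358 + 0.55555556² = 0.33333333
Var(Z) = 0.035714286*0.33333333 - (0.14285714*0.55555556)²
= 0.011904762 - 0.0062988158 = 0.0056059461

0.0056059461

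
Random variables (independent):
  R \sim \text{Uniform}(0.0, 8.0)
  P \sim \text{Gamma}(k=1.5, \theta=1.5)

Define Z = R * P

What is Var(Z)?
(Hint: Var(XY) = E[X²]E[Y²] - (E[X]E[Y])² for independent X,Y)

Var(XY) = E[X²]E[Y²] - (E[X]E[Y])²
E[R] = 4, Var(R) = 5.3333333
E[P] = 2.25, Var(P) = 3.375
E[R²] = 5.3333333 + 4² = 21.333333
E[P²] = 3.375 + 2.25² = 8.4375
Var(Z) = 21.333333*8.4375 - (4*2.25)²
= 180 - 81 = 99

99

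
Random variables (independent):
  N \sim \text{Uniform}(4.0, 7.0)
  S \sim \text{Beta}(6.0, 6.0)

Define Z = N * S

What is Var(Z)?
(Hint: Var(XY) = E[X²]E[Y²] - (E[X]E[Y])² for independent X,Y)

Var(XY) = E[X²]E[Y²] - (E[X]E[Y])²
E[N] = 5.5, Var(N) = 0.75
E[S] = 0.5, Var(S) = 0.019230769
E[N²] = 0.75 + 5.5² = 31
E[S²] = 0.019230769 + 0.5² = 0.26923077
Var(Z) = 31*0.26923077 - (5.5*0.5)²
= 8.3461538 - 7.5625 = 0.78365385

0.78365385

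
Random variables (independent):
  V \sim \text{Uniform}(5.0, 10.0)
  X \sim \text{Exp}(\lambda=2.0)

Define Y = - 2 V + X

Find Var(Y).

For independent RVs: Var(aX + bY) = a²Var(X) + b²Var(Y)
Var(V) = 2.0833333
Var(X) = 0.25
Var(Y) = (-2)²*2.0833333 + 1²*0.25
= 4*2.0833333 + 1*0.25 = 8.5833333

8.5833333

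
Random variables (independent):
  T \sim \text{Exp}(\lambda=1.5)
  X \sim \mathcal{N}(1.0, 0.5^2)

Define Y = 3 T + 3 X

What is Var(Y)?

For independent RVs: Var(aX + bY) = a²Var(X) + b²Var(Y)
Var(T) = 0.44444444
Var(X) = 0.25
Var(Y) = 3²*0.44444444 + 3²*0.25
= 9*0.44444444 + 9*0.25 = 6.25

6.25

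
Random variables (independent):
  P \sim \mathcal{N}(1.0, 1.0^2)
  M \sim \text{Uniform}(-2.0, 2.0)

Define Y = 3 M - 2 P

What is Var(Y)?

For independent RVs: Var(aX + bY) = a²Var(X) + b²Var(Y)
Var(P) = 1
Var(M) = 1.3333333
Var(Y) = (-2)²*1 + 3²*1.3333333
= 4*1 + 9*1.3333333 = 16

16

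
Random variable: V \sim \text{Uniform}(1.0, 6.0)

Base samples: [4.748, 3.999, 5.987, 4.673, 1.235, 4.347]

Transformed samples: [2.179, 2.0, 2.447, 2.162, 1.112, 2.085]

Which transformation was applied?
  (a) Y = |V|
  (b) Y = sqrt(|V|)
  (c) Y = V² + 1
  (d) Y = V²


Checking option (b) Y = sqrt(|V|):
  V = 4.748 -> Y = 2.179 ✓
  V = 3.999 -> Y = 2.0 ✓
  V = 5.987 -> Y = 2.447 ✓
All samples match this transformation.

(b) sqrt(|V|)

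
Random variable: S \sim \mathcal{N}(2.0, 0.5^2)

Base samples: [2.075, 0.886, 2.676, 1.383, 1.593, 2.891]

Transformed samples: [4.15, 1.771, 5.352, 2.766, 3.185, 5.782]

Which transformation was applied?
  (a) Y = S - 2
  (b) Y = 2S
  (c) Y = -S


Checking option (b) Y = 2S:
  S = 2.075 -> Y = 4.15 ✓
  S = 0.886 -> Y = 1.771 ✓
  S = 2.676 -> Y = 5.352 ✓
All samples match this transformation.

(b) 2S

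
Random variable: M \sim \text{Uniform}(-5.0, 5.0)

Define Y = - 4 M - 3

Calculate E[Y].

For Y = -4M - 3:
E[Y] = -4 * E[M] - 3
E[M] = (-5 + 5)/2 = 0
E[Y] = -4 * 0 - 3 = -3

-3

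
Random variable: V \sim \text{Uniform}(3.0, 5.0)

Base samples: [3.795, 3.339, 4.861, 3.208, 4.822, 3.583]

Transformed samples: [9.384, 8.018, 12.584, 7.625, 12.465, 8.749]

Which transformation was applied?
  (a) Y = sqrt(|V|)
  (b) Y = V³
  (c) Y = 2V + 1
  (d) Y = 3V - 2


Checking option (d) Y = 3V - 2:
  V = 3.795 -> Y = 9.384 ✓
  V = 3.339 -> Y = 8.018 ✓
  V = 4.861 -> Y = 12.584 ✓
All samples match this transformation.

(d) 3V - 2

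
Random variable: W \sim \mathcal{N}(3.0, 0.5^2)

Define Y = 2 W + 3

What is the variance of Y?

For Y = aW + b: Var(Y) = a² * Var(W)
Var(W) = 0.5^2 = 0.25
Var(Y) = 2² * 0.25 = 4 * 0.25 = 1

1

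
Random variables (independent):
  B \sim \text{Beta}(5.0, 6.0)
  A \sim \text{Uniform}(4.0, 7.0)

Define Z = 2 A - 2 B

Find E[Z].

E[Z] = -2*E[B] + 2*E[A]
E[B] = 0.45454545
E[A] = 5.5
E[Z] = -2*0.45454545 + 2*5.5 = 10.090909

10.090909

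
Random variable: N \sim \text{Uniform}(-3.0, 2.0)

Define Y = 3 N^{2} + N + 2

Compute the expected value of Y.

E[Y] = 3*E[N²] + 1*E[N] + 2
E[N] = -0.5
E[N²] = Var(N) + (E[N])² = 2.0833333 + 0.25 = 2.3333333
E[Y] = 3*2.3333333 + 1*(-0.5) + 2 = 8.5

8.5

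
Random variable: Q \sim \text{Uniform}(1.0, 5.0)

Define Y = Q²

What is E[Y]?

Using E[X²] = Var(X) + (E[X])²:
E[Q] = 3
Var(Q) = (5 - 1)^2/12 = 1.3333333
E[Q²] = 1.3333333 + 3² = 1.3333333 + 9 = 10.333333

10.333333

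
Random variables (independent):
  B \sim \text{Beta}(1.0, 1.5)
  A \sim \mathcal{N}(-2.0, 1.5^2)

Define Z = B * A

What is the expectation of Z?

For independent RVs: E[XY] = E[X]*E[Y]
E[B] = 0.4
E[A] = -2
E[Z] = 0.4 * (-2) = -0.8

-0.8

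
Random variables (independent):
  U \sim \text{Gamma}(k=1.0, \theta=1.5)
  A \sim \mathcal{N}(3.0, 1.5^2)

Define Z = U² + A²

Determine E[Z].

E[Z] = E[U²] + E[A²]
E[U²] = Var(U) + E[U]² = 2.25 + 2.25 = 4.5
E[A²] = Var(A) + E[A]² = 2.25 + 9 = 11.25
E[Z] = 4.5 + 11.25 = 15.75

15.75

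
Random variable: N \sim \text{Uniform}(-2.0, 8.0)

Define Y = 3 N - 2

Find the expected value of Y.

For Y = 3N - 2:
E[Y] = 3 * E[N] - 2
E[N] = (-2 + 8)/2 = 3
E[Y] = 3 * 3 - 2 = 7

7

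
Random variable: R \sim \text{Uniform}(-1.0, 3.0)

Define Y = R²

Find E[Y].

E[R²] = Var(R) + (E[R])² = 1.3333333 + 1 = 2.3333333

2.3333333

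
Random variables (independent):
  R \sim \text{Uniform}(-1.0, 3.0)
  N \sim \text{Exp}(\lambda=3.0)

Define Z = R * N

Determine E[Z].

For independent RVs: E[XY] = E[X]*E[Y]
E[R] = 1
E[N] = 0.33333333
E[Z] = 1 * 0.33333333 = 0.33333333

0.33333333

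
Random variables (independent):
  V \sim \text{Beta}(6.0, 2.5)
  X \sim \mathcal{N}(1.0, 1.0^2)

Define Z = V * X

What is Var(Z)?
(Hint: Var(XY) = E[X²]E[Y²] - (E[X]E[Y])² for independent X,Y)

Var(XY) = E[X²]E[Y²] - (E[X]E[Y])²
E[V] = 0.70588235, Var(V) = 0.021853943
E[X] = 1, Var(X) = 1
E[V²] = 0.021853943 + 0.70588235² = 0.52012384
E[X²] = 1 + 1² = 2
Var(Z) = 0.52012384*2 - (0.70588235*1)²
= 1.0402477 - 0.4982699 = 0.54197778

0.54197778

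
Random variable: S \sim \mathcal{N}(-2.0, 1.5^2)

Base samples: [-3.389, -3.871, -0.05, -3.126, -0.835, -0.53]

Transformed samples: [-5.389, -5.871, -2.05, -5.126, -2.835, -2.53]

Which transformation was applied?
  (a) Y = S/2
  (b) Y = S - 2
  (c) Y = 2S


Checking option (b) Y = S - 2:
  S = -3.389 -> Y = -5.389 ✓
  S = -3.871 -> Y = -5.871 ✓
  S = -0.05 -> Y = -2.05 ✓
All samples match this transformation.

(b) S - 2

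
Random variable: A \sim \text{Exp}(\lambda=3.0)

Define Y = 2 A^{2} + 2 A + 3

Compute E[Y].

E[Y] = 2*E[A²] + 2*E[A] + 3
E[A] = 0.33333333
E[A²] = Var(A) + (E[A])² = 0.11111111 + 0.11111111 = 0.22222222
E[Y] = 2*0.22222222 + 2*0.33333333 + 3 = 4.1111111

4.1111111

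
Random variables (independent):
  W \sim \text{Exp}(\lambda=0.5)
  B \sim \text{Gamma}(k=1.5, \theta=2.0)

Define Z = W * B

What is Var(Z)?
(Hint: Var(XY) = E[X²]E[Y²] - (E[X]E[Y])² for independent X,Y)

Var(XY) = E[X²]E[Y²] - (E[X]E[Y])²
E[W] = 2, Var(W) = 4
E[B] = 3, Var(B) = 6
E[W²] = 4 + 2² = 8
E[B²] = 6 + 3² = 15
Var(Z) = 8*15 - (2*3)²
= 120 - 36 = 84

84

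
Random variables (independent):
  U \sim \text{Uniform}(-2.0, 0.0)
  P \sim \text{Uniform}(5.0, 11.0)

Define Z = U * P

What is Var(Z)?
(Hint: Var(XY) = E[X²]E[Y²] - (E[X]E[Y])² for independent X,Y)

Var(XY) = E[X²]E[Y²] - (E[X]E[Y])²
E[U] = -1, Var(U) = 0.33333333
E[P] = 8, Var(P) = 3
E[U²] = 0.33333333 + (-1)² = 1.3333333
E[P²] = 3 + 8² = 67
Var(Z) = 1.3333333*67 - (-1*8)²
= 89.333333 - 64 = 25.333333

25.333333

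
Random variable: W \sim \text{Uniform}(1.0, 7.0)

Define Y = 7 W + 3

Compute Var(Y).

For Y = aW + b: Var(Y) = a² * Var(W)
Var(W) = (7 - 1)^2/12 = 3
Var(Y) = 7² * 3 = 49 * 3 = 147

147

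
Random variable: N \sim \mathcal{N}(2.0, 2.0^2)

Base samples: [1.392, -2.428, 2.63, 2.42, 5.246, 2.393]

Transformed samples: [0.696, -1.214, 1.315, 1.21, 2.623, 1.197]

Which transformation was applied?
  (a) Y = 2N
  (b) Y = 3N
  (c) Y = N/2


Checking option (c) Y = N/2:
  N = 1.392 -> Y = 0.696 ✓
  N = -2.428 -> Y = -1.214 ✓
  N = 2.63 -> Y = 1.315 ✓
All samples match this transformation.

(c) N/2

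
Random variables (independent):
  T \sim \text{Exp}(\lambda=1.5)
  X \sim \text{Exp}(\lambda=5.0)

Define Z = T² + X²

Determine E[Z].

E[Z] = E[T²] + E[X²]
E[T²] = Var(T) + E[T]² = 0.44444444 + 0.44444444 = 0.88888889
E[X²] = Var(X) + E[X]² = 0.04 + 0.04 = 0.08
E[Z] = 0.88888889 + 0.08 = 0.96888889

0.96888889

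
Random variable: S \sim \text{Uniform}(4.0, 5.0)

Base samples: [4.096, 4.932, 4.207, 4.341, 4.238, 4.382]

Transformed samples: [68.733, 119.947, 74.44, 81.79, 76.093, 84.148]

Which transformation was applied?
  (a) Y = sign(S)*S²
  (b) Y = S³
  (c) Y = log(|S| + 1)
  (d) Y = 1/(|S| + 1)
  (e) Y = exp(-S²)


Checking option (b) Y = S³:
  S = 4.096 -> Y = 68.733 ✓
  S = 4.932 -> Y = 119.947 ✓
  S = 4.207 -> Y = 74.44 ✓
All samples match this transformation.

(b) S³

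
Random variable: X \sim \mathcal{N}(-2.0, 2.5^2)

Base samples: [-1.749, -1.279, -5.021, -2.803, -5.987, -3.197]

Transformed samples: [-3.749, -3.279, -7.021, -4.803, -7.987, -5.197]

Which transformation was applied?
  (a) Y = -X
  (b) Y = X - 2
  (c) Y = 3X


Checking option (b) Y = X - 2:
  X = -1.749 -> Y = -3.749 ✓
  X = -1.279 -> Y = -3.279 ✓
  X = -5.021 -> Y = -7.021 ✓
All samples match this transformation.

(b) X - 2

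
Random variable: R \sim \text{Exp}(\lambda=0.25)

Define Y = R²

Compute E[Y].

Using E[X²] = Var(X) + (E[X])²:
E[R] = 4
Var(R) = 1/0.25^2 = 16
E[R²] = 16 + 4² = 16 + 16 = 32

32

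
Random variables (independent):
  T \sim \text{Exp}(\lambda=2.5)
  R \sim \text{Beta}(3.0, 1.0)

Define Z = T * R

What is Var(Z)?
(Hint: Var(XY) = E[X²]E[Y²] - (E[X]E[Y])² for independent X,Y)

Var(XY) = E[X²]E[Y²] - (E[X]E[Y])²
E[T] = 0.4, Var(T) = 0.16
E[R] = 0.75, Var(R) = 0.0375
E[T²] = 0.16 + 0.4² = 0.32
E[R²] = 0.0375 + 0.75² = 0.6
Var(Z) = 0.32*0.6 - (0.4*0.75)²
= 0.192 - 0.09 = 0.102

0.102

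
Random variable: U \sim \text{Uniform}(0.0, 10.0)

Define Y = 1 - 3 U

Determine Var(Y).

For Y = aU + b: Var(Y) = a² * Var(U)
Var(U) = (10 - 0)^2/12 = 8.3333333
Var(Y) = (-3)² * 8.3333333 = 9 * 8.3333333 = 75

75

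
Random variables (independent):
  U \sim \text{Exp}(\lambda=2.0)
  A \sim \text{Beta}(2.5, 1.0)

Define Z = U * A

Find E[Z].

For independent RVs: E[XY] = E[X]*E[Y]
E[U] = 0.5
E[A] = 0.71428571
E[Z] = 0.5 * 0.71428571 = 0.35714286

0.35714286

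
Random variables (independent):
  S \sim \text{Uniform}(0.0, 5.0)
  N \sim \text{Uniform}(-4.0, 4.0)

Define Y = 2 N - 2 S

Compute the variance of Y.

For independent RVs: Var(aX + bY) = a²Var(X) + b²Var(Y)
Var(S) = 2.0833333
Var(N) = 5.3333333
Var(Y) = (-2)²*2.0833333 + 2²*5.3333333
= 4*2.0833333 + 4*5.3333333 = 29.666667

29.666667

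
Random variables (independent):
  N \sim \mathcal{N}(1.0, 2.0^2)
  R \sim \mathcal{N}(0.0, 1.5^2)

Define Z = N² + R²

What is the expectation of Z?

E[Z] = E[N²] + E[R²]
E[N²] = Var(N) + E[N]² = 4 + 1 = 5
E[R²] = Var(R) + E[R]² = 2.25 + 0 = 2.25
E[Z] = 5 + 2.25 = 7.25

7.25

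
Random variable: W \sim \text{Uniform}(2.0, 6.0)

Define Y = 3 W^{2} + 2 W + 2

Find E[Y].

E[Y] = 3*E[W²] + 2*E[W] + 2
E[W] = 4
E[W²] = Var(W) + (E[W])² = 1.3333333 + 16 = 17.333333
E[Y] = 3*17.333333 + 2*4 + 2 = 62

62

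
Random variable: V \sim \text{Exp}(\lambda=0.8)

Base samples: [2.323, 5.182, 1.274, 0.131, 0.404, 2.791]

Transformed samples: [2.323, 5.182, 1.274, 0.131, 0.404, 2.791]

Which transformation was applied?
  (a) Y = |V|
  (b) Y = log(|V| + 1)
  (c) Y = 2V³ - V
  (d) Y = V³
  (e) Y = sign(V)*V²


Checking option (a) Y = |V|:
  V = 2.323 -> Y = 2.323 ✓
  V = 5.182 -> Y = 5.182 ✓
  V = 1.274 -> Y = 1.274 ✓
All samples match this transformation.

(a) |V|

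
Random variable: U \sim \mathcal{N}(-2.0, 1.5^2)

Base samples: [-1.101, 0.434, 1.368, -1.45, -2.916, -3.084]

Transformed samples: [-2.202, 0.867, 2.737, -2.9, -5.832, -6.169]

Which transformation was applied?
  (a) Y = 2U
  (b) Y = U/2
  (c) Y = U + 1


Checking option (a) Y = 2U:
  U = -1.101 -> Y = -2.202 ✓
  U = 0.434 -> Y = 0.867 ✓
  U = 1.368 -> Y = 2.737 ✓
All samples match this transformation.

(a) 2U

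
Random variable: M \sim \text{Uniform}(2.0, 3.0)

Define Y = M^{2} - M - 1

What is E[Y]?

E[Y] = 1*E[M²] - 1*E[M] - 1
E[M] = 2.5
E[M²] = Var(M) + (E[M])² = 0.083333333 + 6.25 = 6.3333333
E[Y] = 1*6.3333333 - 1*2.5 - 1 = 2.8333333

2.8333333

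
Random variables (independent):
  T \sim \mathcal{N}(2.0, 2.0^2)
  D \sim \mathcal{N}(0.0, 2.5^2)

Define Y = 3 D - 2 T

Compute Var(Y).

For independent RVs: Var(aX + bY) = a²Var(X) + b²Var(Y)
Var(T) = 4
Var(D) = 6.25
Var(Y) = (-2)²*4 + 3²*6.25
= 4*4 + 9*6.25 = 72.25

72.25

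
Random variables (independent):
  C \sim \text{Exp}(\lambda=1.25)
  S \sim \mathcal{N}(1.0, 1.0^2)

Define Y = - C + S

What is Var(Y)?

For independent RVs: Var(aX + bY) = a²Var(X) + b²Var(Y)
Var(C) = 0.64
Var(S) = 1
Var(Y) = (-1)²*0.64 + 1²*1
= 1*0.64 + 1*1 = 1.64

1.64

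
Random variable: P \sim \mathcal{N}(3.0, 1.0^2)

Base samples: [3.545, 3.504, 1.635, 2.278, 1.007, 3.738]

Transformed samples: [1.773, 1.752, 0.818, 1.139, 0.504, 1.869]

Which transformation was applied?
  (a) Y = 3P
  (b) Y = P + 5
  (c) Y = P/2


Checking option (c) Y = P/2:
  P = 3.545 -> Y = 1.773 ✓
  P = 3.504 -> Y = 1.752 ✓
  P = 1.635 -> Y = 0.818 ✓
All samples match this transformation.

(c) P/2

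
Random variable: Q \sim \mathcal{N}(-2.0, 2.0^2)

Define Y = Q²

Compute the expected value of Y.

E[Q²] = Var(Q) + (E[Q])² = 4 + 4 = 8

8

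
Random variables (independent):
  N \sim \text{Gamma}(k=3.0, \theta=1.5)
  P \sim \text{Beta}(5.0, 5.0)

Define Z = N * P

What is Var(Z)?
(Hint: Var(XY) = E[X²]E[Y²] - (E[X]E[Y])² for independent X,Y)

Var(XY) = E[X²]E[Y²] - (E[X]E[Y])²
E[N] = 4.5, Var(N) = 6.75
E[P] = 0.5, Var(P) = 0.022727273
E[N²] = 6.75 + 4.5² = 27
E[P²] = 0.022727273 + 0.5² = 0.27272727
Var(Z) = 27*0.27272727 - (4.5*0.5)²
= 7.3636364 - 5.0625 = 2.3011364

2.3011364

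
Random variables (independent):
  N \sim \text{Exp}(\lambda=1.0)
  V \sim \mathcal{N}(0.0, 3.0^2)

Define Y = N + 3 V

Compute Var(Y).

For independent RVs: Var(aX + bY) = a²Var(X) + b²Var(Y)
Var(N) = 1
Var(V) = 9
Var(Y) = 1²*1 + 3²*9
= 1*1 + 9*9 = 82

82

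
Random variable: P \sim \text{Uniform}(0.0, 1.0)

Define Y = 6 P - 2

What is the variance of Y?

For Y = aP + b: Var(Y) = a² * Var(P)
Var(P) = (1 - 0)^2/12 = 0.083333333
Var(Y) = 6² * 0.083333333 = 36 * 0.083333333 = 3

3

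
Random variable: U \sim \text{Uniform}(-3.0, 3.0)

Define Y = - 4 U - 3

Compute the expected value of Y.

For Y = -4U - 3:
E[Y] = -4 * E[U] - 3
E[U] = (-3 + 3)/2 = 0
E[Y] = -4 * 0 - 3 = -3

-3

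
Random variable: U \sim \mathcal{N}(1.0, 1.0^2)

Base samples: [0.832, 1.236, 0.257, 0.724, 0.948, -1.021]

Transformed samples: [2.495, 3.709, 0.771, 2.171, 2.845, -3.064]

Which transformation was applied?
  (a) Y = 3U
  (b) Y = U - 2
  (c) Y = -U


Checking option (a) Y = 3U:
  U = 0.832 -> Y = 2.495 ✓
  U = 1.236 -> Y = 3.709 ✓
  U = 0.257 -> Y = 0.771 ✓
All samples match this transformation.

(a) 3U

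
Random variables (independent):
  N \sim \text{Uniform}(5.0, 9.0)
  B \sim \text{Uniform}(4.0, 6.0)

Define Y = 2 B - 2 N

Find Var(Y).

For independent RVs: Var(aX + bY) = a²Var(X) + b²Var(Y)
Var(N) = 1.3333333
Var(B) = 0.33333333
Var(Y) = (-2)²*1.3333333 + 2²*0.33333333
= 4*1.3333333 + 4*0.33333333 = 6.6666667

6.6666667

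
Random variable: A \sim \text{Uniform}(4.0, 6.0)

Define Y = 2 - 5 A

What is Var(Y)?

For Y = aA + b: Var(Y) = a² * Var(A)
Var(A) = (6 - 4)^2/12 = 0.33333333
Var(Y) = (-5)² * 0.33333333 = 25 * 0.33333333 = 8.3333333

8.3333333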